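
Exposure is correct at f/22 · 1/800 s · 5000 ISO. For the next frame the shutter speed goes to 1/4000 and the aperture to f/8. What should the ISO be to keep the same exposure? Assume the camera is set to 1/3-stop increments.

Shutter speed: 1/800 → 1/1000 → 1/1250 → 1/1600 → 1/2000 → 1/2500 → 1/3200 → 1/4000 — 2 1/3 stops shorter (darker).
Aperture: f/22 → f/20 → f/18 → f/16 → f/14 → f/13 → f/11 → f/10 → f/9 → f/8 — 3 stops larger aperture (brighter).
Net change so far: 2/3 stop brighter. Offset with the ISO: 5000 → 4000 → 3200.

ISO 3200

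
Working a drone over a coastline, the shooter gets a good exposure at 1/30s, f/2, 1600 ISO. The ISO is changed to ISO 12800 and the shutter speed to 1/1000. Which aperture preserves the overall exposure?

ISO: 1600 → 3200 → 6400 → 12800 — 3 stops raised (brighter).
Shutter speed: 1/30 → 1/60 → 1/125 → 1/250 → 1/500 → 1/1000 — 5 stops faster (darker).
Net change so far: 2 stops darker. Offset with the aperture: f/2 → f/1.4 → f/1.0.

f/1.0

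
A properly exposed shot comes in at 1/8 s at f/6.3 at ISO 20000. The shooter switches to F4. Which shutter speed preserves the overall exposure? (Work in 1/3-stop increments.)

Aperture: f/6.3 → f/5.6 → f/5 → f/4.5 → f/4 — 1 1/3 stops larger aperture (brighter).
Need 1 1/3 stops darker from the shutter speed: 1/8 → 1/10 → 1/13 → 1/15 → 1/20.

1/20s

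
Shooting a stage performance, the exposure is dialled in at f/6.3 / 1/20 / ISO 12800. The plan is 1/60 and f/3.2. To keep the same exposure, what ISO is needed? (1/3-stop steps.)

ISO 10000

Shutter speed: 1/20 → 1/25 → 1/30 → 1/40 → 1/50 → 1/60 — 1 2/3 stops faster (darker).
Aperture: f/6.3 → f/5.6 → f/5 → f/4.5 → f/4 → f/3.5 → f/3.2 — 2 stops opened up (brighter).
Net change so far: 1/3 stop brighter. Offset with the ISO: 12800 → 10000.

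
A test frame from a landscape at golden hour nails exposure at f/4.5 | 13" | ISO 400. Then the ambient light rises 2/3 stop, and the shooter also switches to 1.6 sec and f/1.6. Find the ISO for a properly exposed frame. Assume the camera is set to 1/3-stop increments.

ISO 250

Scene light: 2/3 stop brighter.
Shutter speed: 13 → 10 → 8 → 6 → 5 → 4 → 3.2 → 2.5 → 2 → 1.6 — 3 stops shorter (darker).
Aperture: f/4.5 → f/4 → f/3.5 → f/3.2 → f/2.8 → f/2.5 → f/2.2 → f/2 → f/1.8 → f/1.6 — 3 stops larger aperture (brighter).
Net so far: 2/3 stop brighter. ISO: 400 → 320 → 250.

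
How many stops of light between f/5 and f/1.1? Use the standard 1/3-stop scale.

4 1/3 stops

f/5 → f/4.5 → f/4 → f/3.5 → f/3.2 → f/2.8 → f/2.5 → f/2.2 → f/2 → f/1.8 → f/1.6 → f/1.4 → f/1.2 → f/1.1 — count the steps: 13 third-stops = 4 1/3 stops.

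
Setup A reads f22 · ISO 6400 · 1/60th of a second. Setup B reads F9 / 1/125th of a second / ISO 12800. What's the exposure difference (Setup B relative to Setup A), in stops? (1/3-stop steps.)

2 2/3 stops brighter

Aperture: f/22 → f/20 → f/18 → f/16 → f/14 → f/13 → f/11 → f/10 → f/9 — 2 2/3 stops larger aperture (brighter).
Shutter speed: 1/60 → 1/80 → 1/100 → 1/125 — 1 stop faster (darker).
ISO: 6400 → 8000 → 10000 → 12800 — 1 stop raised (brighter).
Net: +2 2/3 −1 +1 = +2 2/3 stops.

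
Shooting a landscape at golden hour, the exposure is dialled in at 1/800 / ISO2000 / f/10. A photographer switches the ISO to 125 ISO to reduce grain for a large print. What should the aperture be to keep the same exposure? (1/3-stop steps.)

f/2.5

ISO: 2000 → 1600 → 1250 → 1000 → 800 → 640 → 500 → 400 → 320 → 250 → 200 → 160 → 125 — 4 stops lower (darker).
Need 4 stops brighter from the aperture: f/10 → f/9 → f/8 → f/7.1 → f/6.3 → f/5.6 → f/5 → f/4.5 → f/4 → f/3.5 → f/3.2 → f/2.8 → f/2.5.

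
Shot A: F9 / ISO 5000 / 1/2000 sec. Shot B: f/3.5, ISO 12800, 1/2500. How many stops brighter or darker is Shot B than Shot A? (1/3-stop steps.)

Aperture: f/9 → f/8 → f/7.1 → f/6.3 → f/5.6 → f/5 → f/4.5 → f/4 → f/3.5 — 2 2/3 stops wider (brighter).
Shutter speed: 1/2000 → 1/2500 — 1/3 stop shorter (darker).
ISO: 5000 → 6400 → 8000 → 10000 → 12800 — 1 1/3 stops raised (brighter).
Net: +2 2/3 −1/3 +1 1/3 = +3 2/3 stops.

3 2/3 stops brighter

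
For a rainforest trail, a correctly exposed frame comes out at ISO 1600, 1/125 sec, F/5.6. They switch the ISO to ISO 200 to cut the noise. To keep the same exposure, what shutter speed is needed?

1/15s

ISO: 1600 → 800 → 400 → 200 — 3 stops lower (darker).
Need 3 stops brighter from the shutter speed: 1/125 → 1/60 → 1/30 → 1/15.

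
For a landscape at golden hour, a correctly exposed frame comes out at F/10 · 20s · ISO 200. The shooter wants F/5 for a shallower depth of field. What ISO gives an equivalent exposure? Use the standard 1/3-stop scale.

ISO 50

Aperture: f/10 → f/9 → f/8 → f/7.1 → f/6.3 → f/5.6 → f/5 — 2 stops opened up (brighter).
Need 2 stops darker from the ISO: 200 → 160 → 125 → 100 → 80 → 64 → 50.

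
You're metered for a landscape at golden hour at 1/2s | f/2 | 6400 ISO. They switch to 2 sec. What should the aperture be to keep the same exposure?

Shutter speed: 1/2 → 1 → 2 — 2 stops longer (brighter).
Need 2 stops darker from the aperture: f/2 → f/2.8 → f/4.

f/4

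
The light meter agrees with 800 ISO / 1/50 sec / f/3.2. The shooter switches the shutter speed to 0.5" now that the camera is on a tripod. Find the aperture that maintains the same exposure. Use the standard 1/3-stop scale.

f/16

Shutter speed: 1/50 → 1/40 → 1/30 → 1/25 → 1/20 → 1/15 → 1/13 → 1/10 → 1/8 → 1/6 → 1/5 → 1/4 → 0.3 → 0.4 → 0.5 — 4 2/3 stops slower (brighter).
Need 4 2/3 stops darker from the aperture: f/3.2 → f/3.5 → f/4 → f/4.5 → f/5 → f/5.6 → f/6.3 → f/7.1 → f/8 → f/9 → f/10 → f/11 → f/13 → f/14 → f/16.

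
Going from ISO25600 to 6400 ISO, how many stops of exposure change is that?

25600 → 12800 → 6400 — count the steps: 2 stops.

2 stops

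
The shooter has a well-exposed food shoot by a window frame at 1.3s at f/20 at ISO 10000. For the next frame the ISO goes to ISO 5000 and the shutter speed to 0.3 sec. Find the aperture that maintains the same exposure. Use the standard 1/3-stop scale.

ISO: 10000 → 8000 → 6400 → 5000 — 1 stop lower (darker).
Shutter speed: 1.3 → 1 → 0.8 → 0.6 → 0.5 → 0.4 → 0.3 — 2 stops faster (darker).
Net change so far: 3 stops darker. Offset with the aperture: f/20 → f/18 → f/16 → f/14 → f/13 → f/11 → f/10 → f/9 → f/8 → f/7.1.

f/7.1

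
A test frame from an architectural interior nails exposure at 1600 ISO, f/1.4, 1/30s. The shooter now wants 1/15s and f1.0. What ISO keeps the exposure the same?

Shutter speed: 1/30 → 1/15 — 1 stop longer (brighter).
Aperture: f/1.4 → f/1.0 — 1 stop opened up (brighter).
Net change so far: 2 stops brighter. Offset with the ISO: 1600 → 800 → 400.

ISO 400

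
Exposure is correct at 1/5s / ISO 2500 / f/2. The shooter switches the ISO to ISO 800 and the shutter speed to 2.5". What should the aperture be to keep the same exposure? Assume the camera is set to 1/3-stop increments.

f/4

ISO: 2500 → 2000 → 1600 → 1250 → 1000 → 800 — 1 2/3 stops dropped (darker).
Shutter speed: 1/5 → 1/4 → 0.3 → 0.4 → 0.5 → 0.6 → 0.8 → 1 → 1.3 → 1.6 → 2 → 2.5 — 3 2/3 stops longer (brighter).
Net change so far: 2 stops brighter. Offset with the aperture: f/2 → f/2.2 → f/2.5 → f/2.8 → f/3.2 → f/3.5 → f/4.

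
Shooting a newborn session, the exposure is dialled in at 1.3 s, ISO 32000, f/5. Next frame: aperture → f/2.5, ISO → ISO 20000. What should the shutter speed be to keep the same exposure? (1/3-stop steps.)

Aperture: f/5 → f/4.5 → f/4 → f/3.5 → f/3.2 → f/2.8 → f/2.5 — 2 stops larger aperture (brighter).
ISO: 32000 → 25600 → 20000 — 2/3 stop dropped (darker).
Net change so far: 1 1/3 stops brighter. Offset with the shutter speed: 1.3 → 1 → 0.8 → 0.6 → 0.5.

0.5 s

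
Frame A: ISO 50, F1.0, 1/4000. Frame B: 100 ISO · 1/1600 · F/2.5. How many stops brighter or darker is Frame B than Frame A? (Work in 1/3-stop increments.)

1/3 stop darker

Aperture: f/1.0 → f/1.1 → f/1.2 → f/1.4 → f/1.6 → f/1.8 → f/2 → f/2.2 → f/2.5 — 2 2/3 stops smaller aperture (darker).
Shutter speed: 1/4000 → 1/3200 → 1/2500 → 1/2000 → 1/1600 — 1 1/3 stops longer (brighter).
ISO: 50 → 64 → 80 → 100 — 1 stop higher (brighter).
Net: −2 2/3 +1 1/3 +1 = −1/3 stops.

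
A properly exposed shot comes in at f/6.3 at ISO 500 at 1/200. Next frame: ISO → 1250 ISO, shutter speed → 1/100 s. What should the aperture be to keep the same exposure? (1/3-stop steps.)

ISO: 500 → 640 → 800 → 1000 → 1250 — 1 1/3 stops raised (brighter).
Shutter speed: 1/200 → 1/160 → 1/125 → 1/100 — 1 stop longer (brighter).
Net change so far: 2 1/3 stops brighter. Offset with the aperture: f/6.3 → f/7.1 → f/8 → f/9 → f/10 → f/11 → f/13 → f/14.

f/14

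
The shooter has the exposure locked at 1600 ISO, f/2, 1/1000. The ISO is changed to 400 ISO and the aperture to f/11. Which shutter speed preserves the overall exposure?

1/8s

ISO: 1600 → 800 → 400 — 2 stops dropped (darker).
Aperture: f/2 → f/2.8 → f/4 → f/5.6 → f/8 → f/11 — 5 stops narrower (darker).
Net change so far: 7 stops darker. Offset with the shutter speed: 1/1000 → 1/500 → 1/250 → 1/125 → 1/60 → 1/30 → 1/15 → 1/8.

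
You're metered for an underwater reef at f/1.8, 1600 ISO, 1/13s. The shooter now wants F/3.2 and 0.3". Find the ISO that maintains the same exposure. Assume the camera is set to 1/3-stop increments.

Aperture: f/1.8 → f/2 → f/2.2 → f/2.5 → f/2.8 → f/3.2 — 1 2/3 stops smaller aperture (darker).
Shutter speed: 1/13 → 1/10 → 1/8 → 1/6 → 1/5 → 1/4 → 0.3 — 2 stops longer (brighter).
Net change so far: 1/3 stop brighter. Offset with the ISO: 1600 → 1250.

ISO 1250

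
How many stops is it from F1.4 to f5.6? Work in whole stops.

f/1.4 → f/2 → f/2.8 → f/4 → f/5.6 — count the steps: 4 stops.

4 stops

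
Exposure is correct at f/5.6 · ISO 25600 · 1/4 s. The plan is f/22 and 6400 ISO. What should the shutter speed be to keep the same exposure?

15 s

Aperture: f/5.6 → f/8 → f/11 → f/16 → f/22 — 4 stops stopped down (darker).
ISO: 25600 → 12800 → 6400 — 2 stops dropped (darker).
Net change so far: 6 stops darker. Offset with the shutter speed: 1/4 → 1/2 → 1 → 2 → 4 → 8 → 15.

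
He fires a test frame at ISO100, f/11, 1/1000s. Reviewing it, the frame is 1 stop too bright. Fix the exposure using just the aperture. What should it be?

f/16

Overexposed by 1 stop → need 1 stop darker.
Aperture: f/11 → f/16.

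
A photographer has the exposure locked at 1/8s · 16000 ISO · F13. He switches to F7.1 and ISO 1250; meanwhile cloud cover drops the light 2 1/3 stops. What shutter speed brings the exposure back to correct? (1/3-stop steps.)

2.5 s

Scene light: 2 1/3 stops darker.
Aperture: f/13 → f/11 → f/10 → f/9 → f/8 → f/7.1 — 1 2/3 stops larger aperture (brighter).
ISO: 16000 → 12800 → 10000 → 8000 → 6400 → 5000 → 4000 → 3200 → 2500 → 2000 → 1600 → 1250 — 3 2/3 stops lower (darker).
Net so far: 4 1/3 stops darker. Shutter speed: 1/8 → 1/6 → 1/5 → 1/4 → 0.3 → 0.4 → 0.5 → 0.6 → 0.8 → 1 → 1.3 → 1.6 → 2 → 2.5.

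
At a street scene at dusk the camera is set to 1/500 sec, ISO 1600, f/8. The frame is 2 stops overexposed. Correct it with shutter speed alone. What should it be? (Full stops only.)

1/2000s

Overexposed by 2 stops → need 2 stops darker.
Shutter speed: 1/500 → 1/1000 → 1/2000.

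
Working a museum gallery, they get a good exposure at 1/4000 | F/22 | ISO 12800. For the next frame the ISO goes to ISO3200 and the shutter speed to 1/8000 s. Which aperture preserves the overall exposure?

ISO: 12800 → 6400 → 3200 — 2 stops lower (darker).
Shutter speed: 1/4000 → 1/8000 — 1 stop shorter (darker).
Net change so far: 3 stops darker. Offset with the aperture: f/22 → f/16 → f/11 → f/8.

f/8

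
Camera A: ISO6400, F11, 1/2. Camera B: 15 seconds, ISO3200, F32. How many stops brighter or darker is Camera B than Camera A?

Aperture: f/11 → f/16 → f/22 → f/32 — 3 stops smaller aperture (darker).
Shutter speed: 1/2 → 1 → 2 → 4 → 8 → 15 — 5 stops slower (brighter).
ISO: 6400 → 3200 — 1 stop dropped (darker).
Net: −3 +5 −1 = +1 stop.

1 stop brighter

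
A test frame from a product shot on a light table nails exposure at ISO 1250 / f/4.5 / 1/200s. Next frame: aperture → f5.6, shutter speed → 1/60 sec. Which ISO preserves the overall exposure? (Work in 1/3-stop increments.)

Aperture: f/4.5 → f/5 → f/5.6 — 2/3 stop stopped down (darker).
Shutter speed: 1/200 → 1/160 → 1/125 → 1/100 → 1/80 → 1/60 — 1 2/3 stops longer (brighter).
Net change so far: 1 stop brighter. Offset with the ISO: 1250 → 1000 → 800 → 640.

ISO 640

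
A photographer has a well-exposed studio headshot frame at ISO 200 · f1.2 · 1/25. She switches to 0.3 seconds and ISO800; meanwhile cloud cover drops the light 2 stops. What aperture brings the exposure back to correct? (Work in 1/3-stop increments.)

Scene light: 2 stops darker.
Shutter speed: 1/25 → 1/20 → 1/15 → 1/13 → 1/10 → 1/8 → 1/6 → 1/5 → 1/4 → 0.3 — 3 stops slower (brighter).
ISO: 200 → 250 → 320 → 400 → 500 → 640 → 800 — 2 stops raised (brighter).
Net so far: 3 stops brighter. Aperture: f/1.2 → f/1.4 → f/1.6 → f/1.8 → f/2 → f/2.2 → f/2.5 → f/2.8 → f/3.2 → f/3.5.

f/3.5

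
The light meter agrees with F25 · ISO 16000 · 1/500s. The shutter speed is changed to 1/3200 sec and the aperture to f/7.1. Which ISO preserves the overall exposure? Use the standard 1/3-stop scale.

Shutter speed: 1/500 → 1/640 → 1/800 → 1/1000 → 1/1250 → 1/1600 → 1/2000 → 1/2500 → 1/3200 — 2 2/3 stops faster (darker).
Aperture: f/25 → f/22 → f/20 → f/18 → f/16 → f/14 → f/13 → f/11 → f/10 → f/9 → f/8 → f/7.1 — 3 2/3 stops opened up (brighter).
Net change so far: 1 stop brighter. Offset with the ISO: 16000 → 12800 → 10000 → 8000.

ISO 8000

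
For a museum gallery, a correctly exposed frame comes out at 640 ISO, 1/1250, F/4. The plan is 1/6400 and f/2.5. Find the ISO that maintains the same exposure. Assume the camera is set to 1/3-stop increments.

Shutter speed: 1/1250 → 1/1600 → 1/2000 → 1/2500 → 1/3200 → 1/4000 → 1/5000 → 1/6400 — 2 1/3 stops faster (darker).
Aperture: f/4 → f/3.5 → f/3.2 → f/2.8 → f/2.5 — 1 1/3 stops wider (brighter).
Net change so far: 1 stop darker. Offset with the ISO: 640 → 800 → 1000 → 1250.

ISO 1250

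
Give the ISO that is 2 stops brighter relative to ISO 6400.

ISO: 6400 → 12800 → 25600 — 2 stops raised (brighter).

ISO 25600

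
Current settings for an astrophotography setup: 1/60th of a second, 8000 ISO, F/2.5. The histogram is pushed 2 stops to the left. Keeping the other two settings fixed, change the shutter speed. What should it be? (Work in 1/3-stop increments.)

1/15s

Underexposed by 2 stops → need 2 stops brighter.
Shutter speed: 1/60 → 1/50 → 1/40 → 1/30 → 1/25 → 1/20 → 1/15.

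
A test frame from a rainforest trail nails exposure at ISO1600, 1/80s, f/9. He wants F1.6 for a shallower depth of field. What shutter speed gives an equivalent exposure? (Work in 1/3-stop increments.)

Aperture: f/9 → f/8 → f/7.1 → f/6.3 → f/5.6 → f/5 → f/4.5 → f/4 → f/3.5 → f/3.2 → f/2.8 → f/2.5 → f/2.2 → f/2 → f/1.8 → f/1.6 — 5 stops wider (brighter).
Need 5 stops darker from the shutter speed: 1/80 → 1/100 → 1/125 → 1/160 → 1/200 → 1/250 → 1/320 → 1/400 → 1/500 → 1/640 → 1/800 → 1/1000 → 1/1250 → 1/1600 → 1/2000 → 1/2500.

1/2500s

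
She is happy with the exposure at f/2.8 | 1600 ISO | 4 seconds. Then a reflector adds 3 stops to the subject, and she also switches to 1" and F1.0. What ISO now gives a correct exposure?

ISO 100

Scene light: 3 stops brighter.
Shutter speed: 4 → 2 → 1 — 2 stops faster (darker).
Aperture: f/2.8 → f/2 → f/1.4 → f/1.0 — 3 stops opened up (brighter).
Net so far: 4 stops brighter. ISO: 1600 → 800 → 400 → 200 → 100.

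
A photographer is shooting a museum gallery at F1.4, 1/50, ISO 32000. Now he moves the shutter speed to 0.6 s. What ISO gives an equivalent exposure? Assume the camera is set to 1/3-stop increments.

Shutter speed: 1/50 → 1/40 → 1/30 → 1/25 → 1/20 → 1/15 → 1/13 → 1/10 → 1/8 → 1/6 → 1/5 → 1/4 → 0.3 → 0.4 → 0.5 → 0.6 — 5 stops slower (brighter).
Need 5 stops darker from the ISO: 32000 → 25600 → 20000 → 16000 → 12800 → 10000 → 8000 → 6400 → 5000 → 4000 → 3200 → 2500 → 2000 → 1600 → 1250 → 1000.

ISO 1000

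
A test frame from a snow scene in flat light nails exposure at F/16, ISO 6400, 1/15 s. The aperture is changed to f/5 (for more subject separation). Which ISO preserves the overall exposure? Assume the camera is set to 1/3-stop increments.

Aperture: f/16 → f/14 → f/13 → f/11 → f/10 → f/9 → f/8 → f/7.1 → f/6.3 → f/5.6 → f/5 — 3 1/3 stops larger aperture (brighter).
Need 3 1/3 stops darker from the ISO: 6400 → 5000 → 4000 → 3200 → 2500 → 2000 → 1600 → 1250 → 1000 → 800 → 640.

ISO 640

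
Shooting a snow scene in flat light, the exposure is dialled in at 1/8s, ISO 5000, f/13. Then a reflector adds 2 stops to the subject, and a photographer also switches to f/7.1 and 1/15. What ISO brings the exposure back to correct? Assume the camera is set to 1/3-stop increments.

ISO 800

Scene light: 2 stops brighter.
Aperture: f/13 → f/11 → f/10 → f/9 → f/8 → f/7.1 — 1 2/3 stops wider (brighter).
Shutter speed: 1/8 → 1/10 → 1/13 → 1/15 — 1 stop shorter (darker).
Net so far: 2 2/3 stops brighter. ISO: 5000 → 4000 → 3200 → 2500 → 2000 → 1600 → 1250 → 1000 → 800.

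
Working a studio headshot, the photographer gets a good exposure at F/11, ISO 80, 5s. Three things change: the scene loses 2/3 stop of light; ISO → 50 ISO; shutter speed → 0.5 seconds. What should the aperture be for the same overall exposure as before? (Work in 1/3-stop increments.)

f/2.2

Scene light: 2/3 stop darker.
ISO: 80 → 64 → 50 — 2/3 stop dropped (darker).
Shutter speed: 5 → 4 → 3.2 → 2.5 → 2 → 1.6 → 1.3 → 1 → 0.8 → 0.6 → 0.5 — 3 1/3 stops faster (darker).
Net so far: 4 2/3 stops darker. Aperture: f/11 → f/10 → f/9 → f/8 → f/7.1 → f/6.3 → f/5.6 → f/5 → f/4.5 → f/4 → f/3.5 → f/3.2 → f/2.8 → f/2.5 → f/2.2.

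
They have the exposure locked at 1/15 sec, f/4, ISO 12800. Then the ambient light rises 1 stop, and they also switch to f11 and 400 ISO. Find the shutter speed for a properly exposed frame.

8 s

Scene light: 1 stop brighter.
Aperture: f/4 → f/5.6 → f/8 → f/11 — 3 stops smaller aperture (darker).
ISO: 12800 → 6400 → 3200 → 1600 → 800 → 400 — 5 stops lower (darker).
Net so far: 7 stops darker. Shutter speed: 1/15 → 1/8 → 1/4 → 1/2 → 1 → 2 → 4 → 8.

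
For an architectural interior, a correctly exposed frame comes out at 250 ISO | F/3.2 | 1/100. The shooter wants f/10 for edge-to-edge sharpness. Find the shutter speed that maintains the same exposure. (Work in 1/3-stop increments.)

1/10s

Aperture: f/3.2 → f/3.5 → f/4 → f/4.5 → f/5 → f/5.6 → f/6.3 → f/7.1 → f/8 → f/9 → f/10 — 3 1/3 stops stopped down (darker).
Need 3 1/3 stops brighter from the shutter speed: 1/100 → 1/80 → 1/60 → 1/50 → 1/40 → 1/30 → 1/25 → 1/20 → 1/15 → 1/13 → 1/10.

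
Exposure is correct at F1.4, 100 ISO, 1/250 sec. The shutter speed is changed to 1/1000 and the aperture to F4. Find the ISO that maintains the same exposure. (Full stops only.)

Shutter speed: 1/250 → 1/500 → 1/1000 — 2 stops faster (darker).
Aperture: f/1.4 → f/2 → f/2.8 → f/4 — 3 stops stopped down (darker).
Net change so far: 5 stops darker. Offset with the ISO: 100 → 200 → 400 → 800 → 1600 → 3200.

ISO 3200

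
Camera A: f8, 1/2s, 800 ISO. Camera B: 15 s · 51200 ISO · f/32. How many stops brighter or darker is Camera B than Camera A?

Aperture: f/8 → f/11 → f/16 → f/22 → f/32 — 4 stops stopped down (darker).
Shutter speed: 1/2 → 1 → 2 → 4 → 8 → 15 — 5 stops slower (brighter).
ISO: 800 → 1600 → 3200 → 6400 → 12800 → 25600 → 51200 — 6 stops raised (brighter).
Net: −4 +5 +6 = +7 stops.

7 stops brighter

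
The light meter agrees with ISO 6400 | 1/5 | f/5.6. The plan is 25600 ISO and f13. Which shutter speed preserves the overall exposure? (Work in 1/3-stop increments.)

1/4s

ISO: 6400 → 8000 → 10000 → 12800 → 16000 → 20000 → 25600 — 2 stops raised (brighter).
Aperture: f/5.6 → f/6.3 → f/7.1 → f/8 → f/9 → f/10 → f/11 → f/13 — 2 1/3 stops narrower (darker).
Net change so far: 1/3 stop darker. Offset with the shutter speed: 1/5 → 1/4.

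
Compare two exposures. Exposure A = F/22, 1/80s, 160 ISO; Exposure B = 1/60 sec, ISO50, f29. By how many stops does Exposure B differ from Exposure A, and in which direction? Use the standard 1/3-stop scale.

Aperture: f/22 → f/25 → f/29 — 2/3 stop narrower (darker).
Shutter speed: 1/80 → 1/60 — 1/3 stop slower (brighter).
ISO: 160 → 125 → 100 → 80 → 64 → 50 — 1 2/3 stops lower (darker).
Net: −2/3 +1/3 −1 2/3 = −2 stops.

2 stops darker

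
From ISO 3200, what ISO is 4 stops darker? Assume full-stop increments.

ISO: 3200 → 1600 → 800 → 400 → 200 — 4 stops lower (darker).

ISO 200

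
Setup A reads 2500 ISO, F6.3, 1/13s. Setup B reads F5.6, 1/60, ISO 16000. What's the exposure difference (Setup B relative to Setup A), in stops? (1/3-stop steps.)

2/3 stop brighter

Aperture: f/6.3 → f/5.6 — 1/3 stop larger aperture (brighter).
Shutter speed: 1/13 → 1/15 → 1/20 → 1/25 → 1/30 → 1/40 → 1/50 → 1/60 — 2 1/3 stops shorter (darker).
ISO: 2500 → 3200 → 4000 → 5000 → 6400 → 8000 → 10000 → 12800 → 16000 — 2 2/3 stops raised (brighter).
Net: +1/3 −2 1/3 +2 2/3 = +2/3 stops.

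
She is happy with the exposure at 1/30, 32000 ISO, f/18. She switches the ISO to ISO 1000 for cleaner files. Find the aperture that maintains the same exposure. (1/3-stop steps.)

f/3.2

ISO: 32000 → 25600 → 20000 → 16000 → 12800 → 10000 → 8000 → 6400 → 5000 → 4000 → 3200 → 2500 → 2000 → 1600 → 1250 → 1000 — 5 stops dropped (darker).
Need 5 stops brighter from the aperture: f/18 → f/16 → f/14 → f/13 → f/11 → f/10 → f/9 → f/8 → f/7.1 → f/6.3 → f/5.6 → f/5 → f/4.5 → f/4 → f/3.5 → f/3.2.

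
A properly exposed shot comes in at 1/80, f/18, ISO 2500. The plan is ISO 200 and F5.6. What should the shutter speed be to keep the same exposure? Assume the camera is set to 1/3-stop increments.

ISO: 2500 → 2000 → 1600 → 1250 → 1000 → 800 → 640 → 500 → 400 → 320 → 250 → 200 — 3 2/3 stops lower (darker).
Aperture: f/18 → f/16 → f/14 → f/13 → f/11 → f/10 → f/9 → f/8 → f/7.1 → f/6.3 → f/5.6 — 3 1/3 stops wider (brighter).
Net change so far: 1/3 stop darker. Offset with the shutter speed: 1/80 → 1/60.

1/60s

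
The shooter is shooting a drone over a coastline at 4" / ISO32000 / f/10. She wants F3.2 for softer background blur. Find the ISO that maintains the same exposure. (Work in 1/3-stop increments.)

Aperture: f/10 → f/9 → f/8 → f/7.1 → f/6.3 → f/5.6 → f/5 → f/4.5 → f/4 → f/3.5 → f/3.2 — 3 1/3 stops opened up (brighter).
Need 3 1/3 stops darker from the ISO: 32000 → 25600 → 20000 → 16000 → 12800 → 10000 → 8000 → 6400 → 5000 → 4000 → 3200.

ISO 3200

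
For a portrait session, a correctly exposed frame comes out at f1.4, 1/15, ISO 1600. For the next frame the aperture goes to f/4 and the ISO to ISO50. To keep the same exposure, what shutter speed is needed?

Aperture: f/1.4 → f/2 → f/2.8 → f/4 — 3 stops stopped down (darker).
ISO: 1600 → 800 → 400 → 200 → 100 → 50 — 5 stops dropped (darker).
Net change so far: 8 stops darker. Offset with the shutter speed: 1/15 → 1/8 → 1/4 → 1/2 → 1 → 2 → 4 → 8 → 15.

15 s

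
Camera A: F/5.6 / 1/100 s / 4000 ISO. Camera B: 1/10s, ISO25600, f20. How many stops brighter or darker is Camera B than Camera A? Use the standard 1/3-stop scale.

2 1/3 stops brighter

Aperture: f/5.6 → f/6.3 → f/7.1 → f/8 → f/9 → f/10 → f/11 → f/13 → f/14 → f/16 → f/18 → f/20 — 3 2/3 stops stopped down (darker).
Shutter speed: 1/100 → 1/80 → 1/60 → 1/50 → 1/40 → 1/30 → 1/25 → 1/20 → 1/15 → 1/13 → 1/10 — 3 1/3 stops slower (brighter).
ISO: 4000 → 5000 → 6400 → 8000 → 10000 → 12800 → 16000 → 20000 → 25600 — 2 2/3 stops higher (brighter).
Net: −3 2/3 +3 1/3 +2 2/3 = +2 1/3 stops.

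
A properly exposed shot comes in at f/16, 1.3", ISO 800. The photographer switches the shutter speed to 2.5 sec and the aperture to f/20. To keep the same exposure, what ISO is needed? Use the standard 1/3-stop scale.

Shutter speed: 1.3 → 1.6 → 2 → 2.5 — 1 stop longer (brighter).
Aperture: f/16 → f/18 → f/20 — 2/3 stop stopped down (darker).
Net change so far: 1/3 stop brighter. Offset with the ISO: 800 → 640.

ISO 640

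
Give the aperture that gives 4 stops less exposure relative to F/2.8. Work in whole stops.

Aperture: f/2.8 → f/4 → f/5.6 → f/8 → f/11 — 4 stops narrower (darker).

f/11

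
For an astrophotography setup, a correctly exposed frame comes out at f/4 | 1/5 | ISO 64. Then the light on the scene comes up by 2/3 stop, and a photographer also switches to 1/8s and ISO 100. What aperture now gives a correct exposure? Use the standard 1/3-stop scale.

Scene light: 2/3 stop brighter.
Shutter speed: 1/5 → 1/6 → 1/8 — 2/3 stop faster (darker).
ISO: 64 → 80 → 100 — 2/3 stop higher (brighter).
Net so far: 2/3 stop brighter. Aperture: f/4 → f/4.5 → f/5.

f/5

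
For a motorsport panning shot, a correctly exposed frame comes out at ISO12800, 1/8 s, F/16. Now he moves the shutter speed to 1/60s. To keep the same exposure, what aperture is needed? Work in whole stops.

Shutter speed: 1/8 → 1/15 → 1/30 → 1/60 — 3 stops faster (darker).
Need 3 stops brighter from the aperture: f/16 → f/11 → f/8 → f/5.6.

f/5.6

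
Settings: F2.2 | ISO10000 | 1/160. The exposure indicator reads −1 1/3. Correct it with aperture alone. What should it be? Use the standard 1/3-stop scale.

Underexposed by 1 1/3 stops → need 1 1/3 stops brighter.
Aperture: f/2.2 → f/2 → f/1.8 → f/1.6 → f/1.4.

f/1.4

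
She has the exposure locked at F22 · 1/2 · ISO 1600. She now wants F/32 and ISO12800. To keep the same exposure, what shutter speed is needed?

1/8s

Aperture: f/22 → f/32 — 1 stop narrower (darker).
ISO: 1600 → 3200 → 6400 → 12800 — 3 stops raised (brighter).
Net change so far: 2 stops brighter. Offset with the shutter speed: 1/2 → 1/4 → 1/8.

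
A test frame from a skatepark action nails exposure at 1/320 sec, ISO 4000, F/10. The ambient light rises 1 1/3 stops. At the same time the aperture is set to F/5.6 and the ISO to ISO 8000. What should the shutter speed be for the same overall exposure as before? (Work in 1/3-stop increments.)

Scene light: 1 1/3 stops brighter.
Aperture: f/10 → f/9 → f/8 → f/7.1 → f/6.3 → f/5.6 — 1 2/3 stops wider (brighter).
ISO: 4000 → 5000 → 6400 → 8000 — 1 stop raised (brighter).
Net so far: 4 stops brighter. Shutter speed: 1/320 → 1/400 → 1/500 → 1/640 → 1/800 → 1/1000 → 1/1250 → 1/1600 → 1/2000 → 1/2500 → 1/3200 → 1/4000 → 1/5000.

1/5000s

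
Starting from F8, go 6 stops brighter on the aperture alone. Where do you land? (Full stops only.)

f/1.0

Aperture: f/8 → f/5.6 → f/4 → f/2.8 → f/2 → f/1.4 → f/1.0 — 6 stops wider (brighter).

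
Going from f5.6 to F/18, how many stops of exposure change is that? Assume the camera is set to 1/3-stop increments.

3 1/3 stops

f/5.6 → f/6.3 → f/7.1 → f/8 → f/9 → f/10 → f/11 → f/13 → f/14 → f/16 → f/18 — count the steps: 10 third-stops = 3 1/3 stops.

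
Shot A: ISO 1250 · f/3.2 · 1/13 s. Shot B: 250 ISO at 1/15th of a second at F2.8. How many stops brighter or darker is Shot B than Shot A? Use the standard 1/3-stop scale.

Aperture: f/3.2 → f/2.8 — 1/3 stop larger aperture (brighter).
Shutter speed: 1/13 → 1/15 — 1/3 stop shorter (darker).
ISO: 1250 → 1000 → 800 → 640 → 500 → 400 → 320 → 250 — 2 1/3 stops dropped (darker).
Net: +1/3 −1/3 −2 1/3 = −2 1/3 stops.

2 1/3 stops darker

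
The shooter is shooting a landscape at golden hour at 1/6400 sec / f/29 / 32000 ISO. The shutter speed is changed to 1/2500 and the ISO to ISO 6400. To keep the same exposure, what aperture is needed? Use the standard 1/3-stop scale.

f/20

Shutter speed: 1/6400 → 1/5000 → 1/4000 → 1/3200 → 1/2500 — 1 1/3 stops slower (brighter).
ISO: 32000 → 25600 → 20000 → 16000 → 12800 → 10000 → 8000 → 6400 — 2 1/3 stops dropped (darker).
Net change so far: 1 stop darker. Offset with the aperture: f/29 → f/25 → f/22 → f/20.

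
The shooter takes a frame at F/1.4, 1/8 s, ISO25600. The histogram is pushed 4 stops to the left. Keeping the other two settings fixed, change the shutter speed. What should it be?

Underexposed by 4 stops → need 4 stops brighter.
Shutter speed: 1/8 → 1/4 → 1/2 → 1 → 2.

2 s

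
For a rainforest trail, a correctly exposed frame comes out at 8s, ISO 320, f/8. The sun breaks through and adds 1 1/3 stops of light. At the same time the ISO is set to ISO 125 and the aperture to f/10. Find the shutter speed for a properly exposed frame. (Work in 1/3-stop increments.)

13 s

Scene light: 1 1/3 stops brighter.
ISO: 320 → 250 → 200 → 160 → 125 — 1 1/3 stops dropped (darker).
Aperture: f/8 → f/9 → f/10 — 2/3 stop stopped down (darker).
Net so far: 2/3 stop darker. Shutter speed: 8 → 10 → 13.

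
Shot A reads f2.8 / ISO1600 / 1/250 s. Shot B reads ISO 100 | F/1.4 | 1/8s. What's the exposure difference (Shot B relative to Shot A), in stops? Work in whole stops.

Aperture: f/2.8 → f/2 → f/1.4 — 2 stops larger aperture (brighter).
Shutter speed: 1/250 → 1/125 → 1/60 → 1/30 → 1/15 → 1/8 — 5 stops slower (brighter).
ISO: 1600 → 800 → 400 → 200 → 100 — 4 stops dropped (darker).
Net: +2 +5 −4 = +3 stops.

3 stops brighter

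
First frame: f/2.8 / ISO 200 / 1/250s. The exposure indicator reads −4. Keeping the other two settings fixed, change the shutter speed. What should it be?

1/15s

Underexposed by 4 stops → need 4 stops brighter.
Shutter speed: 1/250 → 1/125 → 1/60 → 1/30 → 1/15.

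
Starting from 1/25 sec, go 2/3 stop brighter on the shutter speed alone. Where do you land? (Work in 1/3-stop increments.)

1/15s

Shutter speed: 1/25 → 1/20 → 1/15 — 2/3 stop longer (brighter).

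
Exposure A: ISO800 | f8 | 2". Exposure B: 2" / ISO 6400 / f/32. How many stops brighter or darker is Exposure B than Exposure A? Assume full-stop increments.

Aperture: f/8 → f/11 → f/16 → f/22 → f/32 — 4 stops smaller aperture (darker).
Shutter speed: unchanged.
ISO: 800 → 1600 → 3200 → 6400 — 3 stops higher (brighter).
Net: −4 +3 = −1 stop.

1 stop darker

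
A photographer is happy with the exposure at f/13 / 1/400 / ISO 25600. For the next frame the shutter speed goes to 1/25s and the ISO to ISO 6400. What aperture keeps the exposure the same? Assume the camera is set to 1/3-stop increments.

f/25

Shutter speed: 1/400 → 1/320 → 1/250 → 1/200 → 1/160 → 1/125 → 1/100 → 1/80 → 1/60 → 1/50 → 1/40 → 1/30 → 1/25 — 4 stops slower (brighter).
ISO: 25600 → 20000 → 16000 → 12800 → 10000 → 8000 → 6400 — 2 stops dropped (darker).
Net change so far: 2 stops brighter. Offset with the aperture: f/13 → f/14 → f/16 → f/18 → f/20 → f/22 → f/25.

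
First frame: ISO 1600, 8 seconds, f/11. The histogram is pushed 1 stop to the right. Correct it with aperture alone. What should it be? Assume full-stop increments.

f/16

Overexposed by 1 stop → need 1 stop darker.
Aperture: f/11 → f/16.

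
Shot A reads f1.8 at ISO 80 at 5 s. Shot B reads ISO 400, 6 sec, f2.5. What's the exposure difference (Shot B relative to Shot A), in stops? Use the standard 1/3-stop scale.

1 2/3 stops brighter

Aperture: f/1.8 → f/2 → f/2.2 → f/2.5 — 1 stop narrower (darker).
Shutter speed: 5 → 6 — 1/3 stop longer (brighter).
ISO: 80 → 100 → 125 → 160 → 200 → 250 → 320 → 400 — 2 1/3 stops higher (brighter).
Net: −1 +1/3 +2 1/3 = +1 2/3 stops.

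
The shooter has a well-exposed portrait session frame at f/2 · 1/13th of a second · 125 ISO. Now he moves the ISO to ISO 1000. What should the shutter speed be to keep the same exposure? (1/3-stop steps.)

ISO: 125 → 160 → 200 → 250 → 320 → 400 → 500 → 640 → 800 → 1000 — 3 stops raised (brighter).
Need 3 stops darker from the shutter speed: 1/13 → 1/15 → 1/20 → 1/25 → 1/30 → 1/40 → 1/50 → 1/60 → 1/80 → 1/100.

1/100s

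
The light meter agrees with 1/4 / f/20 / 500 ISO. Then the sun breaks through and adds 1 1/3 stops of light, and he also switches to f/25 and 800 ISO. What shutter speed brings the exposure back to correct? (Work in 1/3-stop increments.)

Scene light: 1 1/3 stops brighter.
Aperture: f/20 → f/22 → f/25 — 2/3 stop smaller aperture (darker).
ISO: 500 → 640 → 800 — 2/3 stop higher (brighter).
Net so far: 1 1/3 stops brighter. Shutter speed: 1/4 → 1/5 → 1/6 → 1/8 → 1/10.

1/10s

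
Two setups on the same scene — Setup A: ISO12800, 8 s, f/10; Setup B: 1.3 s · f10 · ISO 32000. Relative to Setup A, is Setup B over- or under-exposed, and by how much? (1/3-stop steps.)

Aperture: unchanged.
Shutter speed: 8 → 6 → 5 → 4 → 3.2 → 2.5 → 2 → 1.6 → 1.3 — 2 2/3 stops faster (darker).
ISO: 12800 → 16000 → 20000 → 25600 → 32000 — 1 1/3 stops raised (brighter).
Net: −2 2/3 +1 1/3 = −1 1/3 stops.

1 1/3 stops darker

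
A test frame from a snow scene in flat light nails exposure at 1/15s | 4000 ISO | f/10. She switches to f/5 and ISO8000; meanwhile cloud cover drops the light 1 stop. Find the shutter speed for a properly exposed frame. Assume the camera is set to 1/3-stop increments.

1/60s

Scene light: 1 stop darker.
Aperture: f/10 → f/9 → f/8 → f/7.1 → f/6.3 → f/5.6 → f/5 — 2 stops wider (brighter).
ISO: 4000 → 5000 → 6400 → 8000 — 1 stop higher (brighter).
Net so far: 2 stops brighter. Shutter speed: 1/15 → 1/20 → 1/25 → 1/30 → 1/40 → 1/50 → 1/60.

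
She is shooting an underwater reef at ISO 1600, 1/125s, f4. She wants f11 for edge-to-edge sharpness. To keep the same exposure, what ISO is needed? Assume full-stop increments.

ISO 12800

Aperture: f/4 → f/5.6 → f/8 → f/11 — 3 stops stopped down (darker).
Need 3 stops brighter from the ISO: 1600 → 3200 → 6400 → 12800.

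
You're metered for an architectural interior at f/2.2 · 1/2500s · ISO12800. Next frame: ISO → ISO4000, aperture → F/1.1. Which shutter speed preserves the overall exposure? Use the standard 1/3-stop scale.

1/3200s

ISO: 12800 → 10000 → 8000 → 6400 → 5000 → 4000 — 1 2/3 stops lower (darker).
Aperture: f/2.2 → f/2 → f/1.8 → f/1.6 → f/1.4 → f/1.2 → f/1.1 — 2 stops wider (brighter).
Net change so far: 1/3 stop brighter. Offset with the shutter speed: 1/2500 → 1/3200.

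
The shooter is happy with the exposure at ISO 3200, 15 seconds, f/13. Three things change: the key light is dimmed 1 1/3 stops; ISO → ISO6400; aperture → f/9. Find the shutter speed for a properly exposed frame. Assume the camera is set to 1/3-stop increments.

Scene light: 1 1/3 stops darker.
ISO: 3200 → 4000 → 5000 → 6400 — 1 stop raised (brighter).
Aperture: f/13 → f/11 → f/10 → f/9 — 1 stop opened up (brighter).
Net so far: 2/3 stop brighter. Shutter speed: 15 → 13 → 10.

10 s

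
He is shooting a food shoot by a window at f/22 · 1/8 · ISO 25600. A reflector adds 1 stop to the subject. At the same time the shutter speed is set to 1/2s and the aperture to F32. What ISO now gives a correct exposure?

ISO 6400

Scene light: 1 stop brighter.
Shutter speed: 1/8 → 1/4 → 1/2 — 2 stops slower (brighter).
Aperture: f/22 → f/32 — 1 stop stopped down (darker).
Net so far: 2 stops brighter. ISO: 25600 → 12800 → 6400.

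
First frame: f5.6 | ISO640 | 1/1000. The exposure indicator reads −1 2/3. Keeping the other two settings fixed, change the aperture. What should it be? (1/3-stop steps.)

f/3.2

Underexposed by 1 2/3 stops → need 1 2/3 stops brighter.
Aperture: f/5.6 → f/5 → f/4.5 → f/4 → f/3.5 → f/3.2.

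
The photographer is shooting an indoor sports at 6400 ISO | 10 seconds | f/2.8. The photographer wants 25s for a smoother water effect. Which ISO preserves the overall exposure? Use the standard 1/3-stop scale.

ISO 2500

Shutter speed: 10 → 13 → 15 → 20 → 25 — 1 1/3 stops slower (brighter).
Need 1 1/3 stops darker from the ISO: 6400 → 5000 → 4000 → 3200 → 2500.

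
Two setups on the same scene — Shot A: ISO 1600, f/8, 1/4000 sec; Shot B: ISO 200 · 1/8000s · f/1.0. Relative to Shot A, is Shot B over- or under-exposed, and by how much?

2 stops brighter

Aperture: f/8 → f/5.6 → f/4 → f/2.8 → f/2 → f/1.4 → f/1.0 — 6 stops larger aperture (brighter).
Shutter speed: 1/4000 → 1/8000 — 1 stop faster (darker).
ISO: 1600 → 800 → 400 → 200 — 3 stops lower (darker).
Net: +6 −1 −3 = +2 stops.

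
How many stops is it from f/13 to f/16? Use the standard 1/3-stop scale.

f/13 → f/14 → f/16 — count the steps: 2 third-stops = 2/3 stop.

2/3 stop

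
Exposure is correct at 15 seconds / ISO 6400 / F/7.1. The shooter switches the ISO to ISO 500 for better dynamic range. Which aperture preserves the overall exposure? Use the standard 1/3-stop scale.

ISO: 6400 → 5000 → 4000 → 3200 → 2500 → 2000 → 1600 → 1250 → 1000 → 800 → 640 → 500 — 3 2/3 stops dropped (darker).
Need 3 2/3 stops brighter from the aperture: f/7.1 → f/6.3 → f/5.6 → f/5 → f/4.5 → f/4 → f/3.5 → f/3.2 → f/2.8 → f/2.5 → f/2.2 → f/2.

f/2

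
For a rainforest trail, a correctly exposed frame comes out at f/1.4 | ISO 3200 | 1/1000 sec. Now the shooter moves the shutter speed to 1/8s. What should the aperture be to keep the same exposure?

Shutter speed: 1/1000 → 1/500 → 1/250 → 1/125 → 1/60 → 1/30 → 1/15 → 1/8 — 7 stops slower (brighter).
Need 7 stops darker from the aperture: f/1.4 → f/2 → f/2.8 → f/4 → f/5.6 → f/8 → f/11 → f/16.

f/16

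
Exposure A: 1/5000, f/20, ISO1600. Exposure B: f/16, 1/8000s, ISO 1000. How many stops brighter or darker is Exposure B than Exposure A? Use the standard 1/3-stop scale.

2/3 stop darker

Aperture: f/20 → f/18 → f/16 — 2/3 stop wider (brighter).
Shutter speed: 1/5000 → 1/6400 → 1/8000 — 2/3 stop faster (darker).
ISO: 1600 → 1250 → 1000 — 2/3 stop dropped (darker).
Net: +2/3 −2/3 −2/3 = −2/3 stops.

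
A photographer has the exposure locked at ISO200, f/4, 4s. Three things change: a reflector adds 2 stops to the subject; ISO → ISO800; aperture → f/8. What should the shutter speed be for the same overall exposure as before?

1 s

Scene light: 2 stops brighter.
ISO: 200 → 400 → 800 — 2 stops raised (brighter).
Aperture: f/4 → f/5.6 → f/8 — 2 stops stopped down (darker).
Net so far: 2 stops brighter. Shutter speed: 4 → 2 → 1.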